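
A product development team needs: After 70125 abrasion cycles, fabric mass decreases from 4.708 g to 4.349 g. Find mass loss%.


Formula: Mass loss% = ((m_before - m_after) / m_before) * 100
Step 1: Mass loss = 4.708 - 4.349 = 0.359 g
Step 2: Ratio = 0.359 / 4.708 = 0.0762532
Step 3: Mass loss% = 0.0762532 * 100 = 7.62532% ≈ 7.63%

7.63%


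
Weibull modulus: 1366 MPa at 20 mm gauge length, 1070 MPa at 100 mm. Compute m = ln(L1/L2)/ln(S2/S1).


Formula: m = ln(L1/L2) / ln(S2/S1)
Step 1: ln(L1/L2) = ln(20/100) = -1.60944
Step 2: S2/S1 = 1070/1366 = 0.78331
Step 3: ln(S2/S1) = ln(0.78331) = -0.24423
Step 4: m = -1.60944 / -0.24423 = 6.59

6.59 (Weibull m)


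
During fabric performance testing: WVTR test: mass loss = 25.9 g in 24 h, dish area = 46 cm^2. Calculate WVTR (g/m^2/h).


Formula: WVTR = mass_loss / (area * time)
Step 1: Convert area: 46 cm^2 = 0.0046 m^2
Step 2: WVTR = 25.9 g / (0.0046 m^2 * 24 h)
Step 3: WVTR = 25.9 / 0.1104 = 234.6 g/m^2/h

234.6 g/m^2/h


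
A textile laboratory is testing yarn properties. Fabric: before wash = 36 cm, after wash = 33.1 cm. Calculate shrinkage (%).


Formula: Shrinkage% = ((L_before - L_after) / L_before) * 100
Step 1: Shrinkage = 36 - 33.1 = 2.9 cm
Step 2: Shrinkage% = (2.9 / 36) * 100
Step 3: Shrinkage% = 0.080556 * 100 = 8.0556% ≈ 8.1%

8.1%


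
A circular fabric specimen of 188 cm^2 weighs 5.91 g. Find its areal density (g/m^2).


Formula: GSM = mass_g / area_m2
Step 1: Convert area: 188 cm^2 = 188 / 10000 = 0.0188 m^2
Step 2: GSM = 5.91 g / 0.0188 m^2 = 314.4 g/m^2

314.4 g/m^2


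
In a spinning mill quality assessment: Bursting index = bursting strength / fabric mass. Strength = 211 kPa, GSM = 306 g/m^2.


Formula: Bursting Index = Bursting Strength / Fabric GSM
BI = 211 kPa / 306 g/m^2
BI = 0.690 kPa/(g/m^2)

0.690 kPa/(g/m^2)


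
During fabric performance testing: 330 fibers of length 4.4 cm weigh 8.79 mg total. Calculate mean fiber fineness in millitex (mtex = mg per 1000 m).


Formula: fineness (mtex) = mass (mg) / total length (km) = (mass_mg / total_length_m) * 1000
Step 1: Convert fiber length: 4.4 cm = 0.044 m
Step 2: Total fiber length = 330 * 0.044 = 14.52 m
Step 3: Linear density = 8.79 mg / 14.52 m = 0.6054 mg/m
Step 4: fineness = 0.6054 * 1000 = 605.4 mtex

605.4 mtex


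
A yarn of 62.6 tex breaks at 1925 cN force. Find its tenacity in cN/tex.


Formula: Tenacity = Breaking force / Linear density
Tenacity = 1925 cN / 62.6 tex
Tenacity = 30.75 cN/tex

30.75 cN/tex


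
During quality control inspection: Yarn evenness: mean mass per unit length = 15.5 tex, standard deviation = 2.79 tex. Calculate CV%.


Formula: CV% = (standard deviation / mean) * 100
Step 1: Ratio = 2.79 / 15.5 = 0.18
Step 2: CV% = 0.18 * 100 = 18.0%

18.0%


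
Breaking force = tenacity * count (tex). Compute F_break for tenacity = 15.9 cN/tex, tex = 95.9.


Formula: Breaking force = Tenacity * Linear density
F = 15.9 cN/tex * 95.9 tex
F = 1524.81 cN

1524.81 cN


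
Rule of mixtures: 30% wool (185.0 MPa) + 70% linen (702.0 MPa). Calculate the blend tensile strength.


Formula: Blend property = (fraction_A * property_A) + (fraction_B * property_B)
Step 1: Contribution A = 30/100 * 185.0 MPa = 55.5 MPa
Step 2: Contribution B = 70/100 * 702.0 MPa = 491.4 MPa
Step 3: Blend tensile strength = 55.5 + 491.4 = 546.9 MPa

546.9 MPa


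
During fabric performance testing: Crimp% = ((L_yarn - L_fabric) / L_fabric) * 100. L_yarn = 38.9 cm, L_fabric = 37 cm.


Formula: Crimp% = ((L_yarn - L_fabric) / L_fabric) * 100
Step 1: Extension = 38.9 - 37 = 1.9 cm
Step 2: Crimp% = (1.9 / 37) * 100
Step 3: Crimp% = 0.051351 * 100 = 5.1351% ≈ 5.1%

5.1%


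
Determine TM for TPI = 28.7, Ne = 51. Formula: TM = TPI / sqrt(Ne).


Formula: TM = TPI / sqrt(Ne)
Step 1: sqrt(Ne) = sqrt(51) = 7.1414
Step 2: TM = 28.7 / 7.1414 = 4.02

4.02 TM


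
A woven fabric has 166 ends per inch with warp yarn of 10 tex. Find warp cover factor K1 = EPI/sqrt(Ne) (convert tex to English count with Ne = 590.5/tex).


Formula: K1 = EPI / sqrt(Ne), with Ne = 590.5 / tex_warp
Step 1: Ne = 590.5 / 10 = 59.05
Step 2: sqrt(Ne) = sqrt(59.05) = 7.6844
Step 3: K1 = 166 / 7.6844 = 21.6

21.6


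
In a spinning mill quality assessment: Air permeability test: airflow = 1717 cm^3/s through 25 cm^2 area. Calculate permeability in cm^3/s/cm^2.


Formula: Air Permeability = Airflow / Test Area
AP = 1717 cm^3/s / 25 cm^2
AP = 68.7 cm^3/s/cm^2

68.7 cm^3/s/cm^2


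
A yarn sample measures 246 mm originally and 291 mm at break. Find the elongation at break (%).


Formula: Elongation (%) = ((L_break - L0) / L0) * 100
Step 1: Extension = 291 - 246 = 45 mm
Step 2: Elongation = (45 / 246) * 100
Step 3: Elongation = 0.182927 * 100 = 18.2927% ≈ 18.3%

18.3%


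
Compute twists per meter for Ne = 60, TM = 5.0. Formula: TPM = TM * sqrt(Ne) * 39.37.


Formula: TPM = TM * sqrt(Ne) * 39.37
Step 1: sqrt(Ne) = sqrt(60) = 7.746
Step 2: TM * sqrt(Ne) = 5.0 * 7.746 = 38.73
Step 3: TPM = 38.73 * 39.37 = 1525 twists/m

1525 twists/m


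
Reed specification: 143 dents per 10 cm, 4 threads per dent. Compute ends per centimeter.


Formula: EPC = (dents per 10 cm * ends per dent) / 10
Step 1: Total ends per 10 cm = 143 * 4 = 572
Step 2: EPC = 572 / 10 = 57.2 ends/cm

57.2 ends/cm


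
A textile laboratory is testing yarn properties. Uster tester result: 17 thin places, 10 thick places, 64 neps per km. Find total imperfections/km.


Formula: Total = thin places + thick places + neps
Total = 17 + 10 + 64
Total = 91 imperfections/km

91 imperfections/km


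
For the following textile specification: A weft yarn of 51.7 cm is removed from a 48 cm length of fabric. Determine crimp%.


Formula: Crimp% = ((L_yarn - L_fabric) / L_fabric) * 100
Step 1: Extension = 51.7 - 48 = 3.7 cm
Step 2: Crimp% = (3.7 / 48) * 100
Step 3: Crimp% = 0.077083 * 100 = 7.7083% ≈ 7.7%

7.7%


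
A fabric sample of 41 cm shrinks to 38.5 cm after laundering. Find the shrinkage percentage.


Formula: Shrinkage% = ((L_before - L_after) / L_before) * 100
Step 1: Shrinkage = 41 - 38.5 = 2.5 cm
Step 2: Shrinkage% = (2.5 / 41) * 100
Step 3: Shrinkage% = 0.060976 * 100 = 6.0976% ≈ 6.1%

6.1%


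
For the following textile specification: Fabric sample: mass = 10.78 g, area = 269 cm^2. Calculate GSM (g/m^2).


Formula: GSM = mass_g / area_m2
Step 1: Convert area: 269 cm^2 = 269 / 10000 = 0.0269 m^2
Step 2: GSM = 10.78 g / 0.0269 m^2 = 400.7 g/m^2

400.7 g/m^2


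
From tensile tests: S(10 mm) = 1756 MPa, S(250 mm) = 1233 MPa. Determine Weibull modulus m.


Formula: m = ln(L1/L2) / ln(S2/S1)
Step 1: ln(L1/L2) = ln(10/250) = -3.21888
Step 2: S2/S1 = 1233/1756 = 0.70216
Step 3: ln(S2/S1) = ln(0.70216) = -0.35359
Step 4: m = -3.21888 / -0.35359 = 9.10

9.10 (Weibull m)


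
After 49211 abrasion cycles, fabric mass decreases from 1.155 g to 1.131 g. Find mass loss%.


Formula: Mass loss% = ((m_before - m_after) / m_before) * 100
Step 1: Mass loss = 1.155 - 1.131 = 0.024 g
Step 2: Ratio = 0.024 / 1.155 = 0.0207792
Step 3: Mass loss% = 0.0207792 * 100 = 2.07792% ≈ 2.08%

2.08%


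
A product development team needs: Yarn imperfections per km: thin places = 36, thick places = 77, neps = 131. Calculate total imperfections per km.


Formula: Total = thin places + thick places + neps
Total = 36 + 77 + 131
Total = 244 imperfections/km

244 imperfections/km


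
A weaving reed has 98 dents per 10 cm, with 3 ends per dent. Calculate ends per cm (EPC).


Formula: EPC = (dents per 10 cm * ends per dent) / 10
Step 1: Total ends per 10 cm = 98 * 3 = 294
Step 2: EPC = 294 / 10 = 29.4 ends/cm

29.4 ends/cm


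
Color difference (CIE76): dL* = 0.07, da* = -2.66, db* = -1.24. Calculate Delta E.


Formula: Delta E = sqrt(dL*^2 + da*^2 + db*^2)
Step 1: dL*^2 = 0.07^2 = 0.0049
Step 2: da*^2 = (-2.66)^2 = 7.0756
Step 3: db*^2 = (-1.24)^2 = 1.5376
Step 4: Sum = 0.0049 + 7.0756 + 1.5376 = 8.6181
Step 5: Delta E = sqrt(8.6181) = 2.94

2.94 Delta E


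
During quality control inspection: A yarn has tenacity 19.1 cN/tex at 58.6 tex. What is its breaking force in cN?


Formula: Breaking force = Tenacity * Linear density
F = 19.1 cN/tex * 58.6 tex
F = 1119.26 cN

1119.26 cN


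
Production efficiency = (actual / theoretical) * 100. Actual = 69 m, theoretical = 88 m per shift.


Formula: Efficiency% = (Actual output / Theoretical output) * 100
Efficiency% = (69 / 88) * 100
Efficiency% = 0.784091 * 100 = 78.4091% ≈ 78.4%

78.4%


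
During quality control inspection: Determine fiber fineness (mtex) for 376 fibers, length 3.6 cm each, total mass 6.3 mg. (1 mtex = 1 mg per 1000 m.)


Formula: fineness (mtex) = mass (mg) / total length (km) = (mass_mg / total_length_m) * 1000
Step 1: Convert fiber length: 3.6 cm = 0.036 m
Step 2: Total fiber length = 376 * 0.036 = 13.536 m
Step 3: Linear density = 6.3 mg / 13.536 m = 0.4654 mg/m
Step 4: fineness = 0.4654 * 1000 = 465.4 mtex

465.4 mtex


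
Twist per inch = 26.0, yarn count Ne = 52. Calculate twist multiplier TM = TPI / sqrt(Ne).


Formula: TM = TPI / sqrt(Ne)
Step 1: sqrt(Ne) = sqrt(52) = 7.2111
Step 2: TM = 26.0 / 7.2111 = 3.61

3.61 TM


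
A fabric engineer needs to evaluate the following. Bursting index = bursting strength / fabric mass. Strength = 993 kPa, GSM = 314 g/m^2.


Formula: Bursting Index = Bursting Strength / Fabric GSM
BI = 993 kPa / 314 g/m^2
BI = 3.162 kPa/(g/m^2)

3.162 kPa/(g/m^2)


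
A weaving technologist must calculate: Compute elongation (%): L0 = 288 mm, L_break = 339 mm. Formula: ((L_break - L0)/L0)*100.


Formula: Elongation (%) = ((L_break - L0) / L0) * 100
Step 1: Extension = 339 - 288 = 51 mm
Step 2: Elongation = (51 / 288) * 100
Step 3: Elongation = 0.177083 * 100 = 17.7083% ≈ 17.7%

17.7%


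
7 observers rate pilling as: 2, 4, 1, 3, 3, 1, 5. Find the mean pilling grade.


Formula: Mean = sum / count
Sum = 2 + 4 + 1 + 3 + 3 + 1 + 5 = 19
Mean = 19 / 7 = 2.7

2.7


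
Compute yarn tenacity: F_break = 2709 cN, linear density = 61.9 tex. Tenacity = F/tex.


Formula: Tenacity = Breaking force / Linear density
Tenacity = 2709 cN / 61.9 tex
Tenacity = 43.76 cN/tex

43.76 cN/tex


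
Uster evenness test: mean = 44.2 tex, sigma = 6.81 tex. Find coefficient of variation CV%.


Formula: CV% = (standard deviation / mean) * 100
Step 1: Ratio = 6.81 / 44.2 = 0.154072
Step 2: CV% = 0.154072 * 100 = 15.4072% ≈ 15.4%

15.4%


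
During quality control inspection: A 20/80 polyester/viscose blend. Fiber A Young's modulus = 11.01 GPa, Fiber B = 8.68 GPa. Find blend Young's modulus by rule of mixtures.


Formula: Blend property = (fraction_A * property_A) + (fraction_B * property_B)
Step 1: Contribution A = 20/100 * 11.01 GPa = 2.202 GPa
Step 2: Contribution B = 80/100 * 8.68 GPa = 6.944 GPa
Step 3: Blend Young's modulus = 2.202 + 6.944 = 9.146 GPa

9.146 GPa


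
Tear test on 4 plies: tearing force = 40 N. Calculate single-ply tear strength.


Formula: Per-ply strength = Total force / Number of plies
Per-ply = 40 N / 4
Per-ply = 10 N

10 N


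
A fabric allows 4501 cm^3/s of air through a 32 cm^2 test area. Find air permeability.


Formula: Air Permeability = Airflow / Test Area
AP = 4501 cm^3/s / 32 cm^2
AP = 140.7 cm^3/s/cm^2

140.7 cm^3/s/cm^2


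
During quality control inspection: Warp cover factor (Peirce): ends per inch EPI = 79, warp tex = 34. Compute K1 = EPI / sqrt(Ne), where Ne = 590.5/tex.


Formula: K1 = EPI / sqrt(Ne), with Ne = 590.5 / tex_warp
Step 1: Ne = 590.5 / 34 = 17.368
Step 2: sqrt(Ne) = sqrt(17.368) = 4.1675
Step 3: K1 = 79 / 4.1675 = 19.0

19.0


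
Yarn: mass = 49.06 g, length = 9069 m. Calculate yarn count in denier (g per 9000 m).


Formula: den = (mass_g / length_m) * 9000
Substituting: den = (49.06 / 9069) * 9000
Intermediate: 49.06 / 9069 = 0.00540964 g/m
den = 0.00540964 * 9000 = 48.7 denier

48.7 denier


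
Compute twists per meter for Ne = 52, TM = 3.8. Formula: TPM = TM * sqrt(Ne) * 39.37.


Formula: TPM = TM * sqrt(Ne) * 39.37
Step 1: sqrt(Ne) = sqrt(52) = 7.2111
Step 2: TM * sqrt(Ne) = 3.8 * 7.2111 = 27.4022
Step 3: TPM = 27.4022 * 39.37 = 1079 twists/m

1079 twists/m


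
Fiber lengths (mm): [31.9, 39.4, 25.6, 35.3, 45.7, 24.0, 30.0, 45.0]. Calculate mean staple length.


Formula: Mean = sum of lengths / count
Sum = 31.9 + 39.4 + 25.6 + 35.3 + 45.7 + 24.0 + 30.0 + 45.0
Sum = 276.9 mm
Mean = 276.9 / 8 = 34.61 mm

34.61 mm


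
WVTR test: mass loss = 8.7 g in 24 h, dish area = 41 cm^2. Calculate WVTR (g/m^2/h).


Formula: WVTR = mass_loss / (area * time)
Step 1: Convert area: 41 cm^2 = 0.0041 m^2
Step 2: WVTR = 8.7 g / (0.0041 m^2 * 24 h)
Step 3: WVTR = 8.7 / 0.0984 = 88.4 g/m^2/h

88.4 g/m^2/h


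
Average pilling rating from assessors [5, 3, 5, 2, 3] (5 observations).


Formula: Mean = sum / count
Sum = 5 + 3 + 5 + 2 + 3 = 18
Mean = 18 / 5 = 3.6

3.6


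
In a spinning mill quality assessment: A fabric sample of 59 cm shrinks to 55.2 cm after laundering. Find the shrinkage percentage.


Formula: Shrinkage% = ((L_before - L_after) / L_before) * 100
Step 1: Shrinkage = 59 - 55.2 = 3.8 cm
Step 2: Shrinkage% = (3.8 / 59) * 100
Step 3: Shrinkage% = 0.064407 * 100 = 6.4407% ≈ 6.4%

6.4%


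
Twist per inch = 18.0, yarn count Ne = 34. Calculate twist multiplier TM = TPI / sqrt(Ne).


Formula: TM = TPI / sqrt(Ne)
Step 1: sqrt(Ne) = sqrt(34) = 5.831
Step 2: TM = 18.0 / 5.831 = 3.09

3.09 TM


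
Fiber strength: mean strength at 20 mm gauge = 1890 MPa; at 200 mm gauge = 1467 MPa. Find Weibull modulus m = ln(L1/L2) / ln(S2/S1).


Formula: m = ln(L1/L2) / ln(S2/S1)
Step 1: ln(L1/L2) = ln(20/200) = -2.30259
Step 2: S2/S1 = 1467/1890 = 0.77619
Step 3: ln(S2/S1) = ln(0.77619) = -0.25336
Step 4: m = -2.30259 / -0.25336 = 9.09

9.09 (Weibull m)


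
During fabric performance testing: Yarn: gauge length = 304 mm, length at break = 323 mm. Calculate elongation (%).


Formula: Elongation (%) = ((L_break - L0) / L0) * 100
Step 1: Extension = 323 - 304 = 19 mm
Step 2: Elongation = (19 / 304) * 100
Step 3: Elongation = 0.0625 * 100 = 6.25% ≈ 6.3%

6.3%


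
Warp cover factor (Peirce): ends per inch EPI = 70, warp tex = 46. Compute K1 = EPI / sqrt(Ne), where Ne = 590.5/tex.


Formula: K1 = EPI / sqrt(Ne), with Ne = 590.5 / tex_warp
Step 1: Ne = 590.5 / 46 = 12.837
Step 2: sqrt(Ne) = sqrt(12.837) = 3.5829
Step 3: K1 = 70 / 3.5829 = 19.5

19.5


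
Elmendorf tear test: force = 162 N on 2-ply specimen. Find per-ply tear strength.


Formula: Per-ply strength = Total force / Number of plies
Per-ply = 162 N / 2
Per-ply = 81 N

81 N


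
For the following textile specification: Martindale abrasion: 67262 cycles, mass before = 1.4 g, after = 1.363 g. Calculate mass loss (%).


Formula: Mass loss% = ((m_before - m_after) / m_before) * 100
Step 1: Mass loss = 1.4 - 1.363 = 0.037 g
Step 2: Ratio = 0.037 / 1.4 = 0.0264286
Step 3: Mass loss% = 0.0264286 * 100 = 2.64286% ≈ 2.64%

2.64%


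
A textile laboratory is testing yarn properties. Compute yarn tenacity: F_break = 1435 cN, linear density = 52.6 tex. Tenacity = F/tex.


Formula: Tenacity = Breaking force / Linear density
Tenacity = 1435 cN / 52.6 tex
Tenacity = 27.28 cN/tex

27.28 cN/tex


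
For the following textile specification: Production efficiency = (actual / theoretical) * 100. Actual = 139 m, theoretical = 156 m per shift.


Formula: Efficiency% = (Actual output / Theoretical output) * 100
Efficiency% = (139 / 156) * 100
Efficiency% = 0.891026 * 100 = 89.1026% ≈ 89.1%

89.1%


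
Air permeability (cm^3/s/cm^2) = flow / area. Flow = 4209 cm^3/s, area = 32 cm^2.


Formula: Air Permeability = Airflow / Test Area
AP = 4209 cm^3/s / 32 cm^2
AP = 131.5 cm^3/s/cm^2

131.5 cm^3/s/cm^2


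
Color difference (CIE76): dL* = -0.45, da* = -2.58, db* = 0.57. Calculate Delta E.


Formula: Delta E = sqrt(dL*^2 + da*^2 + db*^2)
Step 1: dL*^2 = (-0.45)^2 = 0.2025
Step 2: da*^2 = (-2.58)^2 = 6.6564
Step 3: db*^2 = 0.57^2 = 0.3249
Step 4: Sum = 0.2025 + 6.6564 + 0.3249 = 7.1838
Step 5: Delta E = sqrt(7.1838) = 2.68

2.68 Delta E


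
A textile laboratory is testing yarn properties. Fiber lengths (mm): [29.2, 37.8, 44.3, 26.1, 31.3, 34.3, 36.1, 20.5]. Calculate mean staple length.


Formula: Mean = sum of lengths / count
Sum = 29.2 + 37.8 + 44.3 + 26.1 + 31.3 + 34.3 + 36.1 + 20.5
Sum = 259.6 mm
Mean = 259.6 / 8 = 32.45 mm

32.45 mm


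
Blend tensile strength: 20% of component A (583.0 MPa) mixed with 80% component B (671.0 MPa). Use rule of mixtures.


Formula: Blend property = (fraction_A * property_A) + (fraction_B * property_B)
Step 1: Contribution A = 20/100 * 583.0 MPa = 116.6 MPa
Step 2: Contribution B = 80/100 * 671.0 MPa = 536.8 MPa
Step 3: Blend tensile strength = 116.6 + 536.8 = 653.4 MPa

653.4 MPa


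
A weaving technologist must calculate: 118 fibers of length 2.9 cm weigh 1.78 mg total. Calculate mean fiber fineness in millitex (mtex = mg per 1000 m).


Formula: fineness (mtex) = mass (mg) / total length (km) = (mass_mg / total_length_m) * 1000
Step 1: Convert fiber length: 2.9 cm = 0.029 m
Step 2: Total fiber length = 118 * 0.029 = 3.422 m
Step 3: Linear density = 1.78 mg / 3.422 m = 0.5202 mg/m
Step 4: fineness = 0.5202 * 1000 = 520.2 mtex

520.2 mtex


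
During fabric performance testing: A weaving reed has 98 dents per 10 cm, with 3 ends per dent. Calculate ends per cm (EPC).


Formula: EPC = (dents per 10 cm * ends per dent) / 10
Step 1: Total ends per 10 cm = 98 * 3 = 294
Step 2: EPC = 294 / 10 = 29.4 ends/cm

29.4 ends/cm


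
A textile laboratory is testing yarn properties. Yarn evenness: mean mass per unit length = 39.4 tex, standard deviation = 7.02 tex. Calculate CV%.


Formula: CV% = (standard deviation / mean) * 100
Step 1: Ratio = 7.02 / 39.4 = 0.178173
Step 2: CV% = 0.178173 * 100 = 17.8173% ≈ 17.8%

17.8%


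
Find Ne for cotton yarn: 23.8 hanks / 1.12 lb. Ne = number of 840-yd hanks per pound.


Formula: Ne = hanks / mass_lb
Substituting: Ne = 23.8 / 1.12
Ne = 21.3

21.3 Ne


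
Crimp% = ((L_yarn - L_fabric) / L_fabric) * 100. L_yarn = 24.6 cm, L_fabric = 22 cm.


Formula: Crimp% = ((L_yarn - L_fabric) / L_fabric) * 100
Step 1: Extension = 24.6 - 22 = 2.6 cm
Step 2: Crimp% = (2.6 / 22) * 100
Step 3: Crimp% = 0.118182 * 100 = 11.8182% ≈ 11.8%

11.8%


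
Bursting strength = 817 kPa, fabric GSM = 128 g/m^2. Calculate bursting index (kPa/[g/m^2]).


Formula: Bursting Index = Bursting Strength / Fabric GSM
BI = 817 kPa / 128 g/m^2
BI = 6.383 kPa/(g/m^2)

6.383 kPa/(g/m^2)


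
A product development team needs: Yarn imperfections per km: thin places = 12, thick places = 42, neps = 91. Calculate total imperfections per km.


Formula: Total = thin places + thick places + neps
Total = 12 + 42 + 91
Total = 145 imperfections/km

145 imperfections/km


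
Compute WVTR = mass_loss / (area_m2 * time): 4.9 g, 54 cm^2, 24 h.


Formula: WVTR = mass_loss / (area * time)
Step 1: Convert area: 54 cm^2 = 0.0054 m^2
Step 2: WVTR = 4.9 g / (0.0054 m^2 * 24 h)
Step 3: WVTR = 4.9 / 0.1296 = 37.8 g/m^2/h

37.8 g/m^2/h


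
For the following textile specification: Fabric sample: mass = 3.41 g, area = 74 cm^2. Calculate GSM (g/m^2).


Formula: GSM = mass_g / area_m2
Step 1: Convert area: 74 cm^2 = 74 / 10000 = 0.0074 m^2
Step 2: GSM = 3.41 g / 0.0074 m^2 = 460.8 g/m^2

460.8 g/m^2


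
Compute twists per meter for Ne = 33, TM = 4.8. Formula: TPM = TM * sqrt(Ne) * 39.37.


Formula: TPM = TM * sqrt(Ne) * 39.37
Step 1: sqrt(Ne) = sqrt(33) = 5.7446
Step 2: TM * sqrt(Ne) = 4.8 * 5.7446 = 27.5741
Step 3: TPM = 27.5741 * 39.37 = 1086 twists/m

1086 twists/m


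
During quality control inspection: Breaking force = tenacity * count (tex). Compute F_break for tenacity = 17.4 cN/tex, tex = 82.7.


Formula: Breaking force = Tenacity * Linear density
F = 17.4 cN/tex * 82.7 tex
F = 1438.98 cN

1438.98 cN


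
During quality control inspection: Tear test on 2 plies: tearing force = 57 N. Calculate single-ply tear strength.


Formula: Per-ply strength = Total force / Number of plies
Per-ply = 57 N / 2
Per-ply = 28.5 N

28.5 N


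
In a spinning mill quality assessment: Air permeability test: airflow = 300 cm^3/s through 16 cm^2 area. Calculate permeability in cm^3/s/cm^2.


Formula: Air Permeability = Airflow / Test Area
AP = 300 cm^3/s / 16 cm^2
AP = 18.8 cm^3/s/cm^2

18.8 cm^3/s/cm^2


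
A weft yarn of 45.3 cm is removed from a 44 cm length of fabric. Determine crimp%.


Formula: Crimp% = ((L_yarn - L_fabric) / L_fabric) * 100
Step 1: Extension = 45.3 - 44 = 1.3 cm
Step 2: Crimp% = (1.3 / 44) * 100
Step 3: Crimp% = 0.029545 * 100 = 2.9545% ≈ 3.0%

3.0%


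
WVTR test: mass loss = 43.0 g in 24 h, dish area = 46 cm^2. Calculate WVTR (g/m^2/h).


Formula: WVTR = mass_loss / (area * time)
Step 1: Convert area: 46 cm^2 = 0.0046 m^2
Step 2: WVTR = 43.0 g / (0.0046 m^2 * 24 h)
Step 3: WVTR = 43.0 / 0.1104 = 389.5 g/m^2/h

389.5 g/m^2/h


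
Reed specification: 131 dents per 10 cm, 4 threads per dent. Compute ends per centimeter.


Formula: EPC = (dents per 10 cm * ends per dent) / 10
Step 1: Total ends per 10 cm = 131 * 4 = 524
Step 2: EPC = 524 / 10 = 52.4 ends/cm

52.4 ends/cm


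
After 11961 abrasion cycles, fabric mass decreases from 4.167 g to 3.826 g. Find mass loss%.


Formula: Mass loss% = ((m_before - m_after) / m_before) * 100
Step 1: Mass loss = 4.167 - 3.826 = 0.341 g
Step 2: Ratio = 0.341 / 4.167 = 0.0818335
Step 3: Mass loss% = 0.0818335 * 100 = 8.18335% ≈ 8.18%

8.18%


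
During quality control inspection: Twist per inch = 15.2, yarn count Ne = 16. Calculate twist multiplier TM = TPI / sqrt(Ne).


Formula: TM = TPI / sqrt(Ne)
Step 1: sqrt(Ne) = sqrt(16) = 4
Step 2: TM = 15.2 / 4 = 3.80

3.80 TM


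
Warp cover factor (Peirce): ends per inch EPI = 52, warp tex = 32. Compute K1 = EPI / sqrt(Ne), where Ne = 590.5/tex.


Formula: K1 = EPI / sqrt(Ne), with Ne = 590.5 / tex_warp
Step 1: Ne = 590.5 / 32 = 18.453
Step 2: sqrt(Ne) = sqrt(18.453) = 4.2957
Step 3: K1 = 52 / 4.2957 = 12.1

12.1


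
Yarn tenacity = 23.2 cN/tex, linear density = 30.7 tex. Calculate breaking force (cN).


Formula: Breaking force = Tenacity * Linear density
F = 23.2 cN/tex * 30.7 tex
F = 712.24 cN

712.24 cN


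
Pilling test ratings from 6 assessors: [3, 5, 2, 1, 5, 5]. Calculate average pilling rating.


Formula: Mean = sum / count
Sum = 3 + 5 + 2 + 1 + 5 + 5 = 21
Mean = 21 / 6 = 3.5

3.5


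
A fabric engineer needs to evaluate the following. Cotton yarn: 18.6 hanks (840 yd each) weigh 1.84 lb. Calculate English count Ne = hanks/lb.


Formula: Ne = hanks / mass_lb
Substituting: Ne = 18.6 / 1.84
Ne = 10.1

10.1 Ne


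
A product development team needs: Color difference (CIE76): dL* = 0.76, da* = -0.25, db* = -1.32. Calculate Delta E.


Formula: Delta E = sqrt(dL*^2 + da*^2 + db*^2)
Step 1: dL*^2 = 0.76^2 = 0.5776
Step 2: da*^2 = (-0.25)^2 = 0.0625
Step 3: db*^2 = (-1.32)^2 = 1.7424
Step 4: Sum = 0.5776 + 0.0625 + 1.7424 = 2.3825
Step 5: Delta E = sqrt(2.3825) = 1.54

1.54 Delta E


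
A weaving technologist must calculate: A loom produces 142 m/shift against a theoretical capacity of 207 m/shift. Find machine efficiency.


Formula: Efficiency% = (Actual output / Theoretical output) * 100
Efficiency% = (142 / 207) * 100
Efficiency% = 0.68599 * 100 = 68.599% ≈ 68.6%

68.6%


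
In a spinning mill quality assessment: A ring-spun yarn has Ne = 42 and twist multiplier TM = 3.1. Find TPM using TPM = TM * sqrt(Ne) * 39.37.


Formula: TPM = TM * sqrt(Ne) * 39.37
Step 1: sqrt(Ne) = sqrt(42) = 6.4807
Step 2: TM * sqrt(Ne) = 3.1 * 6.4807 = 20.0902
Step 3: TPM = 20.0902 * 39.37 = 791 twists/m

791 twists/m


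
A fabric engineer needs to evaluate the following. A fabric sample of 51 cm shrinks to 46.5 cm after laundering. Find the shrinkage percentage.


Formula: Shrinkage% = ((L_before - L_after) / L_before) * 100
Step 1: Shrinkage = 51 - 46.5 = 4.5 cm
Step 2: Shrinkage% = (4.5 / 51) * 100
Step 3: Shrinkage% = 0.088235 * 100 = 8.8235% ≈ 8.8%

8.8%


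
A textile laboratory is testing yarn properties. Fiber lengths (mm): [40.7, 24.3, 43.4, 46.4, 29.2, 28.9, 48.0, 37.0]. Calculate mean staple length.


Formula: Mean = sum of lengths / count
Sum = 40.7 + 24.3 + 43.4 + 46.4 + 29.2 + 28.9 + 48.0 + 37.0
Sum = 297.9 mm
Mean = 297.9 / 8 = 37.24 mm

37.24 mm


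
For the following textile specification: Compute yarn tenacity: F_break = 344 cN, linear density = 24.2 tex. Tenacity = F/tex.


Formula: Tenacity = Breaking force / Linear density
Tenacity = 344 cN / 24.2 tex
Tenacity = 14.21 cN/tex

14.21 cN/tex


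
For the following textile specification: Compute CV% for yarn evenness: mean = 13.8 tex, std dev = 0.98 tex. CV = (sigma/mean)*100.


Formula: CV% = (standard deviation / mean) * 100
Step 1: Ratio = 0.98 / 13.8 = 0.071014
Step 2: CV% = 0.071014 * 100 = 7.1014% ≈ 7.1%

7.1%


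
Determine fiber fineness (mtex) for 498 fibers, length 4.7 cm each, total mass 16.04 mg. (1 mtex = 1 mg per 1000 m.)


Formula: fineness (mtex) = mass (mg) / total length (km) = (mass_mg / total_length_m) * 1000
Step 1: Convert fiber length: 4.7 cm = 0.047 m
Step 2: Total fiber length = 498 * 0.047 = 23.406 m
Step 3: Linear density = 16.04 mg / 23.406 m = 0.6853 mg/m
Step 4: fineness = 0.6853 * 1000 = 685.3 mtex

685.3 mtex


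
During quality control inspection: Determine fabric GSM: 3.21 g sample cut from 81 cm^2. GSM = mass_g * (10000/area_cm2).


Formula: GSM = mass_g / area_m2
Step 1: Convert area: 81 cm^2 = 81 / 10000 = 0.0081 m^2
Step 2: GSM = 3.21 g / 0.0081 m^2 = 396.3 g/m^2

396.3 g/m^2


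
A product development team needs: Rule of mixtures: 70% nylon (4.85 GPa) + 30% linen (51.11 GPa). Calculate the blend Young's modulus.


Formula: Blend property = (fraction_A * property_A) + (fraction_B * property_B)
Step 1: Contribution A = 70/100 * 4.85 GPa = 3.395 GPa
Step 2: Contribution B = 30/100 * 51.11 GPa = 15.333 GPa
Step 3: Blend Young's modulus = 3.395 + 15.333 = 18.728 GPa

18.728 GPa


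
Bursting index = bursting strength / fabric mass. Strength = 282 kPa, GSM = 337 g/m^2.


Formula: Bursting Index = Bursting Strength / Fabric GSM
BI = 282 kPa / 337 g/m^2
BI = 0.837 kPa/(g/m^2)

0.837 kPa/(g/m^2)


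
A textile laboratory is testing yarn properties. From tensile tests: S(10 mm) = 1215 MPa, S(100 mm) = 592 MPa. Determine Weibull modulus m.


Formula: m = ln(L1/L2) / ln(S2/S1)
Step 1: ln(L1/L2) = ln(10/100) = -2.30259
Step 2: S2/S1 = 592/1215 = 0.48724
Step 3: ln(S2/S1) = ln(0.48724) = -0.71900
Step 4: m = -2.30259 / -0.71900 = 3.20

3.20 (Weibull m)


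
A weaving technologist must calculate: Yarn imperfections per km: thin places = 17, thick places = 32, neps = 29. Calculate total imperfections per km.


Formula: Total = thin places + thick places + neps
Total = 17 + 32 + 29
Total = 78 imperfections/km

78 imperfections/km


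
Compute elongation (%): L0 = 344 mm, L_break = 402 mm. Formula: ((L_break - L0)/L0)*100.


Formula: Elongation (%) = ((L_break - L0) / L0) * 100
Step 1: Extension = 402 - 344 = 58 mm
Step 2: Elongation = (58 / 344) * 100
Step 3: Elongation = 0.168605 * 100 = 16.8605% ≈ 16.9%

16.9%


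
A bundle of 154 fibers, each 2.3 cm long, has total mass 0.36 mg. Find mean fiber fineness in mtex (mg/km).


Formula: fineness (mtex) = mass (mg) / total length (km) = (mass_mg / total_length_m) * 1000
Step 1: Convert fiber length: 2.3 cm = 0.023 m
Step 2: Total fiber length = 154 * 0.023 = 3.542 m
Step 3: Linear density = 0.36 mg / 3.542 m = 0.1016 mg/m
Step 4: fineness = 0.1016 * 1000 = 101.6 mtex

101.6 mtex


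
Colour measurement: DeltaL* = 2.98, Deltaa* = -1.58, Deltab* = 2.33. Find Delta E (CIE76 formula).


Formula: Delta E = sqrt(dL*^2 + da*^2 + db*^2)
Step 1: dL*^2 = 2.98^2 = 8.8804
Step 2: da*^2 = (-1.58)^2 = 2.4964
Step 3: db*^2 = 2.33^2 = 5.4289
Step 4: Sum = 8.8804 + 2.4964 + 5.4289 = 16.8057
Step 5: Delta E = sqrt(16.8057) = 4.1

4.1 Delta E


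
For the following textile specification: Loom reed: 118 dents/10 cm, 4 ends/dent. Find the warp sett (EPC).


Formula: EPC = (dents per 10 cm * ends per dent) / 10
Step 1: Total ends per 10 cm = 118 * 4 = 472
Step 2: EPC = 472 / 10 = 47.2 ends/cm

47.2 ends/cm


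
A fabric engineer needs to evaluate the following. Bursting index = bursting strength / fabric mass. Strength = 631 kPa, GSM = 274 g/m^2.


Formula: Bursting Index = Bursting Strength / Fabric GSM
BI = 631 kPa / 274 g/m^2
BI = 2.303 kPa/(g/m^2)

2.303 kPa/(g/m^2)


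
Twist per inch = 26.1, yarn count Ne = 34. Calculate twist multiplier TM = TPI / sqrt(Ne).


Formula: TM = TPI / sqrt(Ne)
Step 1: sqrt(Ne) = sqrt(34) = 5.831
Step 2: TM = 26.1 / 5.831 = 4.48

4.48 TM


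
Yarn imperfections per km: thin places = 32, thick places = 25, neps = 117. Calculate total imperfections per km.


Formula: Total = thin places + thick places + neps
Total = 32 + 25 + 117
Total = 174 imperfections/km

174 imperfections/km


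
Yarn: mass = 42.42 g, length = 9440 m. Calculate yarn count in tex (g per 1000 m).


Formula: Tex = (mass_g / length_m) * 1000
Substituting: Tex = (42.42 / 9440) * 1000
Intermediate: 42.42 / 9440 = 0.00449364 g/m
Tex = 0.00449364 * 1000 = 4.49 tex

4.49 tex


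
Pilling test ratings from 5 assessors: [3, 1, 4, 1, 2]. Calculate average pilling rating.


Formula: Mean = sum / count
Sum = 3 + 1 + 4 + 1 + 2 = 11
Mean = 11 / 5 = 2.2

2.2


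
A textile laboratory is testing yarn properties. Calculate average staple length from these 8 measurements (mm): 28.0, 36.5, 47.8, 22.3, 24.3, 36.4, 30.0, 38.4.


Formula: Mean = sum of lengths / count
Sum = 28.0 + 36.5 + 47.8 + 22.3 + 24.3 + 36.4 + 30.0 + 38.4
Sum = 263.7 mm
Mean = 263.7 / 8 = 32.96 mm

32.96 mm


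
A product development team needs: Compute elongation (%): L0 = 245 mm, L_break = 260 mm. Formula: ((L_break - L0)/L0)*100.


Formula: Elongation (%) = ((L_break - L0) / L0) * 100
Step 1: Extension = 260 - 245 = 15 mm
Step 2: Elongation = (15 / 245) * 100
Step 3: Elongation = 0.061224 * 100 = 6.1224% ≈ 6.1%

6.1%


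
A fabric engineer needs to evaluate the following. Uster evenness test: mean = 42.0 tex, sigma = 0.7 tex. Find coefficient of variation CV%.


Formula: CV% = (standard deviation / mean) * 100
Step 1: Ratio = 0.7 / 42.0 = 0.016667
Step 2: CV% = 0.016667 * 100 = 1.6667% ≈ 1.7%

1.7%


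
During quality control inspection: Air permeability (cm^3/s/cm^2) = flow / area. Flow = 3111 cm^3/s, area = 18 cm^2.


Formula: Air Permeability = Airflow / Test Area
AP = 3111 cm^3/s / 18 cm^2
AP = 172.8 cm^3/s/cm^2

172.8 cm^3/s/cm^2


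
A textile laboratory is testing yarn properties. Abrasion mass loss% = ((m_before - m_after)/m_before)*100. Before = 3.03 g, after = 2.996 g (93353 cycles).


Formula: Mass loss% = ((m_before - m_after) / m_before) * 100
Step 1: Mass loss = 3.03 - 2.996 = 0.034 g
Step 2: Ratio = 0.034 / 3.03 = 0.0112211
Step 3: Mass loss% = 0.0112211 * 100 = 1.12211% ≈ 1.12%

1.12%


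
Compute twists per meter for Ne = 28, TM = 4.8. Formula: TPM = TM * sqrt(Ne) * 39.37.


Formula: TPM = TM * sqrt(Ne) * 39.37
Step 1: sqrt(Ne) = sqrt(28) = 5.2915
Step 2: TM * sqrt(Ne) = 4.8 * 5.2915 = 25.3992
Step 3: TPM = 25.3992 * 39.37 = 1000 twists/m

1000 twists/m


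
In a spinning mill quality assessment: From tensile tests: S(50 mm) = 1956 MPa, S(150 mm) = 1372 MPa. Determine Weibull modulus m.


Formula: m = ln(L1/L2) / ln(S2/S1)
Step 1: ln(L1/L2) = ln(50/150) = -1.09861
Step 2: S2/S1 = 1372/1956 = 0.70143
Step 3: ln(S2/S1) = ln(0.70143) = -0.35463
Step 4: m = -1.09861 / -0.35463 = 3.10

3.10 (Weibull m)


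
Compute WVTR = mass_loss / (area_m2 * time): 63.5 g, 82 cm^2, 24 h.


Formula: WVTR = mass_loss / (area * time)
Step 1: Convert area: 82 cm^2 = 0.0082 m^2
Step 2: WVTR = 63.5 g / (0.0082 m^2 * 24 h)
Step 3: WVTR = 63.5 / 0.1968 = 322.7 g/m^2/h

322.7 g/m^2/h


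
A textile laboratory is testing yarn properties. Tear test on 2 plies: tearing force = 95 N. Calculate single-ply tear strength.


Formula: Per-ply strength = Total force / Number of plies
Per-ply = 95 N / 2
Per-ply = 47.5 N

47.5 N


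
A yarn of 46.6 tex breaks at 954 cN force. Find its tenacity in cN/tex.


Formula: Tenacity = Breaking force / Linear density
Tenacity = 954 cN / 46.6 tex
Tenacity = 20.47 cN/tex

20.47 cN/tex


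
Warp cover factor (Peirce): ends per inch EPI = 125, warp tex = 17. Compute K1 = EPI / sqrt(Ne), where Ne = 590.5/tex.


Formula: K1 = EPI / sqrt(Ne), with Ne = 590.5 / tex_warp
Step 1: Ne = 590.5 / 17 = 34.735
Step 2: sqrt(Ne) = sqrt(34.735) = 5.8936
Step 3: K1 = 125 / 5.8936 = 21.2

21.2


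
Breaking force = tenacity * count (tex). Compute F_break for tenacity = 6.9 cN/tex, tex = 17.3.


Formula: Breaking force = Tenacity * Linear density
F = 6.9 cN/tex * 17.3 tex
F = 119.37 cN

119.37 cN


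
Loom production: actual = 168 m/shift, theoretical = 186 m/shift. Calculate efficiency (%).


Formula: Efficiency% = (Actual output / Theoretical output) * 100
Efficiency% = (168 / 186) * 100
Efficiency% = 0.903226 * 100 = 90.3226% ≈ 90.3%

90.3%


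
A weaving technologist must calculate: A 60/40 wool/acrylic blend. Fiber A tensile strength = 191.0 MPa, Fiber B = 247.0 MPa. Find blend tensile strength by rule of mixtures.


Formula: Blend property = (fraction_A * property_A) + (fraction_B * property_B)
Step 1: Contribution A = 60/100 * 191.0 MPa = 114.6 MPa
Step 2: Contribution B = 40/100 * 247.0 MPa = 98.8 MPa
Step 3: Blend tensile strength = 114.6 + 98.8 = 213.4 MPa

213.4 MPa


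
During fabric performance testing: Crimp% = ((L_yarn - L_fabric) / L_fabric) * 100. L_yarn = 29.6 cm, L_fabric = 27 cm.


Formula: Crimp% = ((L_yarn - L_fabric) / L_fabric) * 100
Step 1: Extension = 29.6 - 27 = 2.6 cm
Step 2: Crimp% = (2.6 / 27) * 100
Step 3: Crimp% = 0.096296 * 100 = 9.6296% ≈ 9.6%

9.6%


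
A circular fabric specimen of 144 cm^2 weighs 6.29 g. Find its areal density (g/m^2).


Formula: GSM = mass_g / area_m2
Step 1: Convert area: 144 cm^2 = 144 / 10000 = 0.0144 m^2
Step 2: GSM = 6.29 g / 0.0144 m^2 = 436.8 g/m^2

436.8 g/m^2


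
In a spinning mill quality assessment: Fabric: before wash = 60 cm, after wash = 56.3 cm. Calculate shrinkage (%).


Formula: Shrinkage% = ((L_before - L_after) / L_before) * 100
Step 1: Shrinkage = 60 - 56.3 = 3.7 cm
Step 2: Shrinkage% = (3.7 / 60) * 100
Step 3: Shrinkage% = 0.061667 * 100 = 6.1667% ≈ 6.2%

6.2%


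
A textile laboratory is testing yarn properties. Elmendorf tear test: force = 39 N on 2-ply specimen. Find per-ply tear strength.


Formula: Per-ply strength = Total force / Number of plies
Per-ply = 39 N / 2
Per-ply = 19.5 N

19.5 N


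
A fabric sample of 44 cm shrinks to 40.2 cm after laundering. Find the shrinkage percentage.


Formula: Shrinkage% = ((L_before - L_after) / L_before) * 100
Step 1: Shrinkage = 44 - 40.2 = 3.8 cm
Step 2: Shrinkage% = (3.8 / 44) * 100
Step 3: Shrinkage% = 0.086364 * 100 = 8.6364% ≈ 8.6%

8.6%


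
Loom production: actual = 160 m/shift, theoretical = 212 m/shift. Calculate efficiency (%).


Formula: Efficiency% = (Actual output / Theoretical output) * 100
Efficiency% = (160 / 212) * 100
Efficiency% = 0.754717 * 100 = 75.4717% ≈ 75.5%

75.5%


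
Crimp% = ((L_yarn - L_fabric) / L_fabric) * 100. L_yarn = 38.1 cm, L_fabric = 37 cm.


Formula: Crimp% = ((L_yarn - L_fabric) / L_fabric) * 100
Step 1: Extension = 38.1 - 37 = 1.1 cm
Step 2: Crimp% = (1.1 / 37) * 100
Step 3: Crimp% = 0.02973 * 100 = 2.973% ≈ 3.0%

3.0%


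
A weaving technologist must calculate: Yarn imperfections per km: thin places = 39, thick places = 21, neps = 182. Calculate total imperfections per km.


Formula: Total = thin places + thick places + neps
Total = 39 + 21 + 182
Total = 242 imperfections/km

242 imperfections/km


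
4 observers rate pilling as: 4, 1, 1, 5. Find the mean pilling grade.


Formula: Mean = sum / count
Sum = 4 + 1 + 1 + 5 = 11
Mean = 11 / 4 = 2.8

2.8


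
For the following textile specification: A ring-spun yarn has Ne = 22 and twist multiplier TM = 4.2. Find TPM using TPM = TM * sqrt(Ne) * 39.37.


Formula: TPM = TM * sqrt(Ne) * 39.37
Step 1: sqrt(Ne) = sqrt(22) = 4.6904
Step 2: TM * sqrt(Ne) = 4.2 * 4.6904 = 19.6997
Step 3: TPM = 19.6997 * 39.37 = 776 twists/m

776 twists/m


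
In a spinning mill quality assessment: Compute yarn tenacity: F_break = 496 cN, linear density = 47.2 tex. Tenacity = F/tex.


Formula: Tenacity = Breaking force / Linear density
Tenacity = 496 cN / 47.2 tex
Tenacity = 10.51 cN/tex

10.51 cN/tex


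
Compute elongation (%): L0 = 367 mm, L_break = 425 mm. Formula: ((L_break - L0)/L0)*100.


Formula: Elongation (%) = ((L_break - L0) / L0) * 100
Step 1: Extension = 425 - 367 = 58 mm
Step 2: Elongation = (58 / 367) * 100
Step 3: Elongation = 0.158038 * 100 = 15.8038% ≈ 15.8%

15.8%


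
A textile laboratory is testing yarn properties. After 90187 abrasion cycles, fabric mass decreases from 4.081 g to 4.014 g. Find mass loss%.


Formula: Mass loss% = ((m_before - m_after) / m_before) * 100
Step 1: Mass loss = 4.081 - 4.014 = 0.067 g
Step 2: Ratio = 0.067 / 4.081 = 0.0164175
Step 3: Mass loss% = 0.0164175 * 100 = 1.64175% ≈ 1.64%

1.64%


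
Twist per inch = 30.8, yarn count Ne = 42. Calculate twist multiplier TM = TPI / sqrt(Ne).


Formula: TM = TPI / sqrt(Ne)
Step 1: sqrt(Ne) = sqrt(42) = 6.4807
Step 2: TM = 30.8 / 6.4807 = 4.75

4.75 TM


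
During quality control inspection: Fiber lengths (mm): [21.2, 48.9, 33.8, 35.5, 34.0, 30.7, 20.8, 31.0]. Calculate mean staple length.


Formula: Mean = sum of lengths / count
Sum = 21.2 + 48.9 + 33.8 + 35.5 + 34.0 + 30.7 + 20.8 + 31.0
Sum = 255.9 mm
Mean = 255.9 / 8 = 31.99 mm

31.99 mm


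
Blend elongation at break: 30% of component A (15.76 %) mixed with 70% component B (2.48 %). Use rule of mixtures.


Formula: Blend property = (fraction_A * property_A) + (fraction_B * property_B)
Step 1: Contribution A = 30/100 * 15.76 % = 4.728 %
Step 2: Contribution B = 70/100 * 2.48 % = 1.736 %
Step 3: Blend elongation at break = 4.728 + 1.736 = 6.464 %

6.464 %


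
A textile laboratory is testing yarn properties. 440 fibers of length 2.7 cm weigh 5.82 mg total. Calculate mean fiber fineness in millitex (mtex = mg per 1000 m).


Formula: fineness (mtex) = mass (mg) / total length (km) = (mass_mg / total_length_m) * 1000
Step 1: Convert fiber length: 2.7 cm = 0.027 m
Step 2: Total fiber length = 440 * 0.027 = 11.88 m
Step 3: Linear density = 5.82 mg / 11.88 m = 0.4899 mg/m
Step 4: fineness = 0.4899 * 1000 = 489.9 mtex

489.9 mtex


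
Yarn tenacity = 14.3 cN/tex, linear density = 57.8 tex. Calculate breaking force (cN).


Formula: Breaking force = Tenacity * Linear density
F = 14.3 cN/tex * 57.8 tex
F = 826.54 cN

826.54 cN


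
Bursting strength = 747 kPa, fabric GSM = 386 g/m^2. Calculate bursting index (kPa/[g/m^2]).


Formula: Bursting Index = Bursting Strength / Fabric GSM
BI = 747 kPa / 386 g/m^2
BI = 1.935 kPa/(g/m^2)

1.935 kPa/(g/m^2)


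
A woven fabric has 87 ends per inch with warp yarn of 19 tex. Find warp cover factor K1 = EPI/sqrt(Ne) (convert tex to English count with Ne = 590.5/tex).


Formula: K1 = EPI / sqrt(Ne), with Ne = 590.5 / tex_warp
Step 1: Ne = 590.5 / 19 = 31.079
Step 2: sqrt(Ne) = sqrt(31.079) = 5.5749
Step 3: K1 = 87 / 5.5749 = 15.6

15.6


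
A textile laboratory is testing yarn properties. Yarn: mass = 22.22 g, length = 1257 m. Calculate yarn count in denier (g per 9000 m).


Formula: den = (mass_g / length_m) * 9000
Substituting: den = (22.22 / 1257) * 9000
Intermediate: 22.22 / 1257 = 0.01767701 g/m
den = 0.01767701 * 9000 = 159.1 denier

159.1 denier


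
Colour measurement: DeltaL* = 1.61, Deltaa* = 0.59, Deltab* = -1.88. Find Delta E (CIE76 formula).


Formula: Delta E = sqrt(dL*^2 + da*^2 + db*^2)
Step 1: dL*^2 = 1.61^2 = 2.5921
Step 2: da*^2 = 0.59^2 = 0.3481
Step 3: db*^2 = (-1.88)^2 = 3.5344
Step 4: Sum = 2.5921 + 0.3481 + 3.5344 = 6.4746
Step 5: Delta E = sqrt(6.4746) = 2.54

2.54 Delta E
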